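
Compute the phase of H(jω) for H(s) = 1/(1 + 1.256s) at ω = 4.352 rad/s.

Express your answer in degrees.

Phase = -arctan(ωτ) = -arctan(4.352 × 1.256) = -79.6°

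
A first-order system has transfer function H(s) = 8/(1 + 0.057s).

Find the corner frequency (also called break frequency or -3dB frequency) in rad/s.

Corner frequency = 1/τ = 1/0.057 = 17.544 rad/s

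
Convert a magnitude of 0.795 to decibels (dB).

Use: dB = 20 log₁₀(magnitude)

dB = 20 log₁₀(0.795) = -2.0 dB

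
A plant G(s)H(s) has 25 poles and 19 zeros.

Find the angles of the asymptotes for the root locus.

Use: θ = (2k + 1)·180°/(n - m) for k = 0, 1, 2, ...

n - m = 25 - 19 = 6. Angles: θk = (2k + 1)·180°/6 = 30°, 90°, 150°, 210°, 270°, 330°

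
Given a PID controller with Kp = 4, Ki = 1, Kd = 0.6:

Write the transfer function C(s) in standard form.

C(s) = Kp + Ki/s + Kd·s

Substituting values: C(s) = 4 + 1/s + 0.6s = (0.6s² + 4s + 1)/s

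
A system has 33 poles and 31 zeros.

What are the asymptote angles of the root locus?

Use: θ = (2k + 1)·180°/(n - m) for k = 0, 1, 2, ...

n - m = 33 - 31 = 2. Angles: θk = (2k + 1)·180°/2 = 90°, 270°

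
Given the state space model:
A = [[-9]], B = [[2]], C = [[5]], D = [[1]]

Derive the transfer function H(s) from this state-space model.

(sI - A)⁻¹ = 1/(s + 9). H(s) = 5×2/(s + 9) + 1 = (s + 19)/(s + 9).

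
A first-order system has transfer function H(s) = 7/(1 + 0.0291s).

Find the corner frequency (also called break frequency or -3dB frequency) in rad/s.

Corner frequency = 1/τ = 1/0.0291 = 34.364 rad/s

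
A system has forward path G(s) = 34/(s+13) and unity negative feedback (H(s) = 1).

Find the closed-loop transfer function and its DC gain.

T(s) = G/(1+GH) = [34/(s+13)] / [1 + 34/(s+13)] = 34/(s+13+34) = 34/(s+47). DC gain = 34/47 = 0.7234.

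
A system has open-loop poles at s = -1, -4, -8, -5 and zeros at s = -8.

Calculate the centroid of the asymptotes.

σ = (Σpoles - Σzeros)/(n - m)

σ = (Σpoles - Σzeros)/(n - m) = (-18 - (-8))/(4 - 1) = -10/3 = -3.33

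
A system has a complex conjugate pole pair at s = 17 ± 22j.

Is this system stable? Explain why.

Real part of poles is 17 (> 0, right half-plane). Unstable.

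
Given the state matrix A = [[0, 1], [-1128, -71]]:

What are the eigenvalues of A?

det(A - λI) = λ² - (-71)λ + 1128 = (λ - (-24))(λ - (-47)). Eigenvalues: -24, -47.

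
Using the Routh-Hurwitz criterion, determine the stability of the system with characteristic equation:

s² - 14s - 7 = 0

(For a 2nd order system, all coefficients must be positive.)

Coefficients: 1, -14, -7. b=-14, c=-7 not positive, so system is unstable.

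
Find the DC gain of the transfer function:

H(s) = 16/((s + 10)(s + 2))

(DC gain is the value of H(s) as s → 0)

DC gain = H(0) = 16/(10 × 2) = 16/20 = 0.8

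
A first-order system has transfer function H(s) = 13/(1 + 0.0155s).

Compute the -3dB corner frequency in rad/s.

Corner frequency = 1/τ = 1/0.0155 = 64.516 rad/s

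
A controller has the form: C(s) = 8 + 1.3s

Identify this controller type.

This is a Proportional-Derivative (PD) controller.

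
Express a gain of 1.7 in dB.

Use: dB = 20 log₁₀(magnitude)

dB = 20 log₁₀(1.7) = 4.6 dB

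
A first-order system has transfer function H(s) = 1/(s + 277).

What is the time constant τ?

For H(s) = 1/(s + 1/τ), the pole is at -1/τ = -277, so τ = 1/277 = 0.0036 s.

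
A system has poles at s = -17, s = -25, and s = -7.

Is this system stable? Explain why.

All poles are in the left half-plane. System is stable.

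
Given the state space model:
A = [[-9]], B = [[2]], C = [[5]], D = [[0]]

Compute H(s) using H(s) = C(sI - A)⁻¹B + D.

(sI - A)⁻¹ = 1/(s + 9). H(s) = 5 × 2/(s + 9) + 0 = 10/(s + 9).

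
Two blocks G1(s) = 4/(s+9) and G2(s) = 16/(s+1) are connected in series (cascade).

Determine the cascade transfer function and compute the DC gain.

Series: multiply transfer functions. G_eq = 4/(s+9) × 16/(s+1) = 64/((s+9)(s+1)). DC gain = 64/(9×1) = 7.1111.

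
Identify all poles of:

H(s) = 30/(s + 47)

Pole is where denominator = 0: s + 47 = 0, so s = -47.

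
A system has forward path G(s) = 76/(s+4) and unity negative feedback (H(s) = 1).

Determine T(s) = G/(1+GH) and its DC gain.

T(s) = G/(1+GH) = [76/(s+4)] / [1 + 76/(s+4)] = 76/(s+4+76) = 76/(s+80). DC gain = 76/80 = 0.95.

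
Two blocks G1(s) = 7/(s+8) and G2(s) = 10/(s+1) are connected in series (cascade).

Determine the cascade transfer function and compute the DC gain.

Series: multiply transfer functions. G_eq = 7/(s+8) × 10/(s+1) = 70/((s+8)(s+1)). DC gain = 70/(8×1) = 8.75.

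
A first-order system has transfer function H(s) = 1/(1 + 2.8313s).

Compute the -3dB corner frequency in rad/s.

Corner frequency = 1/τ = 1/2.8313 = 0.353 rad/s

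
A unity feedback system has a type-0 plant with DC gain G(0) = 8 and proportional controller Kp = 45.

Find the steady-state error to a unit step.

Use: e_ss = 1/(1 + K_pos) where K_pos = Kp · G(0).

K_pos = Kp · G(0) = 45 × 8 = 360. e_ss = 1/(1 + 360) = 0.0028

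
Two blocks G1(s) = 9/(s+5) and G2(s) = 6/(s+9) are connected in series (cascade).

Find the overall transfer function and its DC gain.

Series: multiply transfer functions. G_eq = 9/(s+5) × 6/(s+9) = 54/((s+5)(s+9)). DC gain = 54/(5×9) = 1.2.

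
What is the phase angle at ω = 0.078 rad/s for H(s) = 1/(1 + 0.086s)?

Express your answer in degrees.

Phase = -arctan(ωτ) = -arctan(0.078 × 0.086) = -0.4°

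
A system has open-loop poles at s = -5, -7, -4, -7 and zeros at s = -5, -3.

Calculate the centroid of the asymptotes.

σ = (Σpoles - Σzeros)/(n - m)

σ = (Σpoles - Σzeros)/(n - m) = (-23 - (-8))/(4 - 2) = -15/2 = -7.5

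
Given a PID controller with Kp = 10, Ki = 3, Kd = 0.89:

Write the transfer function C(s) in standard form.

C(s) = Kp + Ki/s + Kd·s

Substituting values: C(s) = 10 + 3/s + 0.89s = (0.89s² + 10s + 3)/s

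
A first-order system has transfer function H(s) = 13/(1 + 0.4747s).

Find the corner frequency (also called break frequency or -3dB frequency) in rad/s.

Corner frequency = 1/τ = 1/0.4747 = 2.107 rad/s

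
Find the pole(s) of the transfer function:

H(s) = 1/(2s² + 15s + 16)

Discriminant = 15² - 4×2×16 = 225 - 128 = 97 > 0, so two distinct real poles. Using quadratic formula: s = (-15 ± √97)/(2×2) = (-15 ± √97)/4, with √97 ≈ 9.8489. s₁ ≈ -1.2878, s₂ ≈ -6.2122. Poles: s₁ = -1.2878, s₂ = -6.2122.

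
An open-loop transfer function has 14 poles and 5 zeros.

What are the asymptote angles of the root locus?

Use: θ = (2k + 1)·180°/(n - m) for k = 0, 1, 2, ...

n - m = 14 - 5 = 9. Angles: θk = (2k + 1)·180°/9 = 20°, 60°, 100°, 140°, 180°, 220°, 260°, 300°, 340°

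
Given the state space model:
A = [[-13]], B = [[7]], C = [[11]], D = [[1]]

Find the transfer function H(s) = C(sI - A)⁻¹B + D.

(sI - A)⁻¹ = 1/(s + 13). H(s) = 11×7/(s + 13) + 1 = (s + 90)/(s + 13).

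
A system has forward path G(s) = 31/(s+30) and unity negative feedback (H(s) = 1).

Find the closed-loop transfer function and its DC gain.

T(s) = G/(1+GH) = [31/(s+30)] / [1 + 31/(s+30)] = 31/(s+30+31) = 31/(s+61). DC gain = 31/61 = 0.5082.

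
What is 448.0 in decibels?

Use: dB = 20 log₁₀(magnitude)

dB = 20 log₁₀(448.0) = 53.0 dB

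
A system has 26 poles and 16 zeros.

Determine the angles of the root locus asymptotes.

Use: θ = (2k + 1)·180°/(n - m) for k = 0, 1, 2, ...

n - m = 26 - 16 = 10. Angles: θk = (2k + 1)·180°/10 = 18°, 54°, 90°, 126°, 162°, 198°, 234°, 270°, 306°, 342°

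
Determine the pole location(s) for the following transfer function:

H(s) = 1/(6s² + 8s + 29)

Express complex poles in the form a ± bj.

Discriminant = 8² - 4×6×29 = 64 - 696 = -632 < 0, so the poles are a complex conjugate pair s = (-8 ± j√632)/(2×6). Real part = -8/(2×6) = -8/12 ≈ -0.6667; imaginary part = ±√632/(2×6) ≈ 2.0950. Poles: s = -0.6667 ± 2.0950j.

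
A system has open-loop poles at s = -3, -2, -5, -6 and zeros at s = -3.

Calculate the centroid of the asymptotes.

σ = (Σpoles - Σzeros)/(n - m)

σ = (Σpoles - Σzeros)/(n - m) = (-16 - (-3))/(4 - 1) = -13/3 = -4.33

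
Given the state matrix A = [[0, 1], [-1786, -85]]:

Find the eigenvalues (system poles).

det(A - λI) = λ² - (-85)λ + 1786 = (λ - (-47))(λ - (-38)). Eigenvalues: -47, -38.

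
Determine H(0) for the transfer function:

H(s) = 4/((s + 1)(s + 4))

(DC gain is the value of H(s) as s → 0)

DC gain = H(0) = 4/(1 × 4) = 4/4 = 1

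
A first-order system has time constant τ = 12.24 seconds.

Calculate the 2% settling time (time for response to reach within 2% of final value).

For first-order system, 2% settling time ≈ 4τ = 4 × 12.24 = 48.96 s.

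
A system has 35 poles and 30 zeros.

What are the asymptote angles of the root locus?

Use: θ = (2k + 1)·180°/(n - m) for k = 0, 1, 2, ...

n - m = 35 - 30 = 5. Angles: θk = (2k + 1)·180°/5 = 36°, 108°, 180°, 252°, 324°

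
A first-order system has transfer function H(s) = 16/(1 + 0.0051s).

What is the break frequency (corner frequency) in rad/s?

Corner frequency = 1/τ = 1/0.0051 = 196.078 rad/s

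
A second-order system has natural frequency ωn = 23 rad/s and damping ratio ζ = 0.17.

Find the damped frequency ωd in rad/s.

ωd = ωn√(1 - ζ²) = 23√(1 - 0.17²) = 22.67 rad/s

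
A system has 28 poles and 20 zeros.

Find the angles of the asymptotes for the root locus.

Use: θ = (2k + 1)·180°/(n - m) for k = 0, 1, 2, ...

n - m = 28 - 20 = 8. Angles: θk = (2k + 1)·180°/8 = 22.5°, 67.5°, 112.5°, 157.5°, 202.5°, 247.5°, 292.5°, 337.5°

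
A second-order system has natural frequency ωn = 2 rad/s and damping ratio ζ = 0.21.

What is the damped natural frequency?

ωd = ωn√(1 - ζ²) = 2√(1 - 0.21²) = 1.96 rad/s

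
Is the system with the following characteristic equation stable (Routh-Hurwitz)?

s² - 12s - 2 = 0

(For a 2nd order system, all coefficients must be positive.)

Coefficients: 1, -12, -2. b=-12, c=-2 not positive, so system is unstable.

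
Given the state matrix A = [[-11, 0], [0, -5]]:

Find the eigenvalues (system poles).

For diagonal matrix, eigenvalues are diagonal entries: λ₁ = -11, λ₂ = -5.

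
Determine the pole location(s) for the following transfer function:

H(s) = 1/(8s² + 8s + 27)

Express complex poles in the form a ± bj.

Discriminant = 8² - 4×8×27 = 64 - 864 = -800 < 0, so the poles are a complex conjugate pair s = (-8 ± j√800)/(2×8). Real part = -8/(2×8) = -8/16 = -0.5; imaginary part = ±√800/(2×8) ≈ 1.7678. Poles: s = -0.5 ± 1.7678j.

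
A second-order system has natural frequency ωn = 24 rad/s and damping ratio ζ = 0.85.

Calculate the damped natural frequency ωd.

ωd = ωn√(1 - ζ²) = 24√(1 - 0.85²) = 12.64 rad/s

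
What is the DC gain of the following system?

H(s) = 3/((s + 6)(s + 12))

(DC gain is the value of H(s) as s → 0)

DC gain = H(0) = 3/(6 × 12) = 3/72 = 0.0417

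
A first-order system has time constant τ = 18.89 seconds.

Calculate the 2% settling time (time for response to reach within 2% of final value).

For first-order system, 2% settling time ≈ 4τ = 4 × 18.89 = 75.56 s.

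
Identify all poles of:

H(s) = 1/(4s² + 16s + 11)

Discriminant = 16² - 4×4×11 = 256 - 176 = 80 > 0, so two distinct real poles. Using quadratic formula: s = (-16 ± √80)/(2×4) = (-16 ± √80)/8, with √80 ≈ 8.9443. s₁ ≈ -0.8820, s₂ ≈ -3.1180. Poles: s₁ = -0.8820, s₂ = -3.1180.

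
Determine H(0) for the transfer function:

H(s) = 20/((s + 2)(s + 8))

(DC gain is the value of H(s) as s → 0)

DC gain = H(0) = 20/(2 × 8) = 20/16 = 1.25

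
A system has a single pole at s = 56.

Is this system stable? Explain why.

Pole at s = 56 is in the right half-plane. Unstable.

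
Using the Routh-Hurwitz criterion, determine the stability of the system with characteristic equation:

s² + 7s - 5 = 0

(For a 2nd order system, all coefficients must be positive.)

Coefficients: 1, 7, -5. c=-5 not positive, so system is unstable.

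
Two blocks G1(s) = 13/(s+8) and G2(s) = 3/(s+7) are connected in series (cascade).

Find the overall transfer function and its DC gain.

Series: multiply transfer functions. G_eq = 13/(s+8) × 3/(s+7) = 39/((s+8)(s+7)). DC gain = 39/(8×7) = 0.6964.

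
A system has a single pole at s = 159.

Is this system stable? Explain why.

Pole at s = 159 is in the right half-plane. Unstable.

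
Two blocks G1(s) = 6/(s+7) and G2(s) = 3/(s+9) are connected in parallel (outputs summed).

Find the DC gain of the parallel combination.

Parallel: G_eq = G1 + G2. DC gain = G1(0) + G2(0) = 6/7 + 3/9 = 0.8571 + 0.3333 = 1.1905.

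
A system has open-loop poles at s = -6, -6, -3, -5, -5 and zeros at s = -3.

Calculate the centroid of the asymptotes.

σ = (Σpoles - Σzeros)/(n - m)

σ = (Σpoles - Σzeros)/(n - m) = (-25 - (-3))/(5 - 1) = -22/4 = -5.5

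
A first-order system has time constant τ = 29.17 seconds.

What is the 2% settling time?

For first-order system, 2% settling time ≈ 4τ = 4 × 29.17 = 116.68 s.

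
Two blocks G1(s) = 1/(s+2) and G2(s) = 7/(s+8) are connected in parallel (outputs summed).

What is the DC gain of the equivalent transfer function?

Parallel: G_eq = G1 + G2. DC gain = G1(0) + G2(0) = 1/2 + 7/8 = 0.5 + 0.875 = 1.375.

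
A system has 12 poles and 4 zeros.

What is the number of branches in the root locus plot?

Root locus has n branches where n = number of poles = 12.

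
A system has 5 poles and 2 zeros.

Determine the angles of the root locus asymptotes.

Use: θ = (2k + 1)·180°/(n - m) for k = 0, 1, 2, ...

n - m = 5 - 2 = 3. Angles: θk = (2k + 1)·180°/3 = 60°, 180°, 300°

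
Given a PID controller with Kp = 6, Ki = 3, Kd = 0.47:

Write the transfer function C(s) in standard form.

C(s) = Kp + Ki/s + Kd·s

Substituting values: C(s) = 6 + 3/s + 0.47s = (0.47s² + 6s + 3)/s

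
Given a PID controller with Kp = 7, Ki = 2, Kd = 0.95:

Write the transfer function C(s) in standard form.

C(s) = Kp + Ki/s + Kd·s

Substituting values: C(s) = 7 + 2/s + 0.95s = (0.95s² + 7s + 2)/s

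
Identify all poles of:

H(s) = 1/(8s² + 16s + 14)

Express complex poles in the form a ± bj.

Discriminant = 16² - 4×8×14 = 256 - 448 = -192 < 0, so the poles are a complex conjugate pair s = (-16 ± j√192)/(2×8). Real part = -16/(2×8) = -16/16 = -1; imaginary part = ±√192/(2×8) ≈ 0.8660. Poles: s = -1 ± 0.8660j.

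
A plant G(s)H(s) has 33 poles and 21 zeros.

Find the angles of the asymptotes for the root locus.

n - m = 33 - 21 = 12. Angles: θk = (2k + 1)·180°/12 = 15°, 45°, 75°, 105°, 135°, 165°, 195°, 225°, 255°, 285°, 315°, 345°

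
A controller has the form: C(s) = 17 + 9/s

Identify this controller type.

This is a Proportional-Integral (PI) controller.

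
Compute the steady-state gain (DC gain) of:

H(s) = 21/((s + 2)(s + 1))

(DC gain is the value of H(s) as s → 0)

DC gain = H(0) = 21/(2 × 1) = 21/2 = 10.5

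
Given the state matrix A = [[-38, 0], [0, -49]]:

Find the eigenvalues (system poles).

For diagonal matrix, eigenvalues are diagonal entries: λ₁ = -38, λ₂ = -49.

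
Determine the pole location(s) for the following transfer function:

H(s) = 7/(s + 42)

Pole is where denominator = 0: s + 42 = 0, so s = -42.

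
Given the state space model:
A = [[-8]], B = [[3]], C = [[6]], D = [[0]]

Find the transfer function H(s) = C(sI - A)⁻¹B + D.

(sI - A)⁻¹ = 1/(s + 8). H(s) = 6 × 3/(s + 8) + 0 = 18/(s + 8).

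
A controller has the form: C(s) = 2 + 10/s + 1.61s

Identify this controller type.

This is a Proportional-Integral-Derivative (PID) controller.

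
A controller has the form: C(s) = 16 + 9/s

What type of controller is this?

This is a Proportional-Integral (PI) controller.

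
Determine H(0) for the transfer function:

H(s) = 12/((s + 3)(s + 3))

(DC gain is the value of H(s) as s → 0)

DC gain = H(0) = 12/(3 × 3) = 12/9 = 1.3333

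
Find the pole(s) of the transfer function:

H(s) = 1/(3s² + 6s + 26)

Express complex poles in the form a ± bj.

Discriminant = 6² - 4×3×26 = 36 - 312 = -276 < 0, so the poles are a complex conjugate pair s = (-6 ± j√276)/(2×3). Real part = -6/(2×3) = -6/6 = -1; imaginary part = ±√276/(2×3) ≈ 2.7689. Poles: s = -1 ± 2.7689j.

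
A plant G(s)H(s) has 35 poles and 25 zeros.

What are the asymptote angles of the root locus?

n - m = 35 - 25 = 10. Angles: θk = (2k + 1)·180°/10 = 18°, 54°, 90°, 126°, 162°, 198°, 234°, 270°, 306°, 342°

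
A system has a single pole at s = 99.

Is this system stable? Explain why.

Pole at s = 99 is in the right half-plane. Unstable.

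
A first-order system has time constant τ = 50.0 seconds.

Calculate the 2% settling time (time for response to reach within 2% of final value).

For first-order system, 2% settling time ≈ 4τ = 4 × 50.0 = 200.0 s.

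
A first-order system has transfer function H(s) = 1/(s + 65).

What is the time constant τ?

For H(s) = 1/(s + 1/τ), the pole is at -1/τ = -65, so τ = 1/65 = 0.0154 s.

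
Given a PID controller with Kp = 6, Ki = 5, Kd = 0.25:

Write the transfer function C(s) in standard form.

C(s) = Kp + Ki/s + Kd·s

Substituting values: C(s) = 6 + 5/s + 0.25s = (0.25s² + 6s + 5)/s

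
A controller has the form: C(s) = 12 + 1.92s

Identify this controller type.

This is a Proportional-Derivative (PD) controller.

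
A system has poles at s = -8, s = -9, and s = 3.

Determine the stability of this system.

Pole(s) at s = 3 are not in the left half-plane. System is unstable.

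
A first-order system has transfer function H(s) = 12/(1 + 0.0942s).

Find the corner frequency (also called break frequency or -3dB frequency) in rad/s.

Corner frequency = 1/τ = 1/0.0942 = 10.616 rad/s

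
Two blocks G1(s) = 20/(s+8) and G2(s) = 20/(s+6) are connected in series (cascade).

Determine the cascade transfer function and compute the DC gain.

Series: multiply transfer functions. G_eq = 20/(s+8) × 20/(s+6) = 400/((s+8)(s+6)). DC gain = 400/(8×6) = 8.3333.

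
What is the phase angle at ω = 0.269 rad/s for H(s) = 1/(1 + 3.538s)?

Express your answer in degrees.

Phase = -arctan(ωτ) = -arctan(0.269 × 3.538) = -43.6°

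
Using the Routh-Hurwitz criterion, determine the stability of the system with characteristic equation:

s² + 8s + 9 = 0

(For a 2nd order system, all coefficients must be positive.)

Coefficients: 1, 8, 9. All positive, so system is stable.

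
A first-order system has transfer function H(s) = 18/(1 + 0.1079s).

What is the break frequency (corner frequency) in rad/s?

Corner frequency = 1/τ = 1/0.1079 = 9.268 rad/s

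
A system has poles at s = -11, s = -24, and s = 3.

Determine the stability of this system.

Pole(s) at s = 3 are not in the left half-plane. System is unstable.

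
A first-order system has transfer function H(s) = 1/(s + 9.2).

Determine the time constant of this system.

For H(s) = 1/(s + 1/τ), the pole is at -1/τ = -9.2, so τ = 1/9.2 = 0.1087 s.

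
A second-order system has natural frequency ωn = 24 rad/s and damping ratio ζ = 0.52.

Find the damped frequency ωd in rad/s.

ωd = ωn√(1 - ζ²) = 24√(1 - 0.52²) = 20.5 rad/s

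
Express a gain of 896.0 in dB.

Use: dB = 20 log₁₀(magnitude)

dB = 20 log₁₀(896.0) = 59.0 dB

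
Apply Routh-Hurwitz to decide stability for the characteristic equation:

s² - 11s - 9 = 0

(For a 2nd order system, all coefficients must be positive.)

Coefficients: 1, -11, -9. b=-11, c=-9 not positive, so system is unstable.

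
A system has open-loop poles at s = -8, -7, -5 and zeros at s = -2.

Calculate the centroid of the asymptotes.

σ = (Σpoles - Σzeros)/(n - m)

σ = (Σpoles - Σzeros)/(n - m) = (-20 - (-2))/(3 - 1) = -18/2 = -9.0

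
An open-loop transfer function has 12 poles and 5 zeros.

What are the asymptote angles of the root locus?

n - m = 12 - 5 = 7. Angles: θk = (2k + 1)·180°/7 = 25.71°, 77.14°, 128.57°, 180°, 231.43°, 282.86°, 334.29°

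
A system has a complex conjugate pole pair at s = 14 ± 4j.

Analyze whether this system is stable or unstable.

Real part of poles is 14 (> 0, right half-plane). Unstable.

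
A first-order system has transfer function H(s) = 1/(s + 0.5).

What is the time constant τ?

For H(s) = 1/(s + 1/τ), the pole is at -1/τ = -0.5, so τ = 1/0.5 = 2 s.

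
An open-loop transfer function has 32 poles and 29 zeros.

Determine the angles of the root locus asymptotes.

n - m = 32 - 29 = 3. Angles: θk = (2k + 1)·180°/3 = 60°, 180°, 300°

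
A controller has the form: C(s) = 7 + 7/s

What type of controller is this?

This is a Proportional-Integral (PI) controller.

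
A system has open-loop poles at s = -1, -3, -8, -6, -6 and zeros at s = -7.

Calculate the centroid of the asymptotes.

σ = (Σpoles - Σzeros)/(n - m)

σ = (Σpoles - Σzeros)/(n - m) = (-24 - (-7))/(5 - 1) = -17/4 = -4.25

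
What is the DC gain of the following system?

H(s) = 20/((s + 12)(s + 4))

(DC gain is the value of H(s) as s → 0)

DC gain = H(0) = 20/(12 × 4) = 20/48 = 0.4167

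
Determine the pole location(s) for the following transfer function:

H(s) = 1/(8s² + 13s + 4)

Discriminant = 13² - 4×8×4 = 169 - 128 = 41 > 0, so two distinct real poles. Using quadratic formula: s = (-13 ± √41)/(2×8) = (-13 ± √41)/16, with √41 ≈ 6.4031. s₁ ≈ -0.4123, s₂ ≈ -1.2127. Poles: s₁ = -0.4123, s₂ = -1.2127.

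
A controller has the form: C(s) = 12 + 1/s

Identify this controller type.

This is a Proportional-Integral (PI) controller.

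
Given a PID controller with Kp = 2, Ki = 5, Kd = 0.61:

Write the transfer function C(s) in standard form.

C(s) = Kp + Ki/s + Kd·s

Substituting values: C(s) = 2 + 5/s + 0.61s = (0.61s² + 2s + 5)/s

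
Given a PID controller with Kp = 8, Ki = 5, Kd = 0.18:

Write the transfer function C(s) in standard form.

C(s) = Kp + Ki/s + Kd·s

Substituting values: C(s) = 8 + 5/s + 0.18s = (0.18s² + 8s + 5)/s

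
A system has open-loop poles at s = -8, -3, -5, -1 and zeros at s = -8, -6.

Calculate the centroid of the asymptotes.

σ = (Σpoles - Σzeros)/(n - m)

σ = (Σpoles - Σzeros)/(n - m) = (-17 - (-14))/(4 - 2) = -3/2 = -1.5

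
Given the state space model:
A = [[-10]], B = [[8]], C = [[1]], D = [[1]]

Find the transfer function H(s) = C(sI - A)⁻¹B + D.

(sI - A)⁻¹ = 1/(s + 10). H(s) = 1×8/(s + 10) + 1 = (s + 18)/(s + 10).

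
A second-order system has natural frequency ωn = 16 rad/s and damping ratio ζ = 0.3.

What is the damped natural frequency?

ωd = ωn√(1 - ζ²) = 16√(1 - 0.3²) = 15.26 rad/s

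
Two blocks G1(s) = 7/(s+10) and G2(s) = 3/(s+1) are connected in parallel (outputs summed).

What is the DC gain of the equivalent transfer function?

Parallel: G_eq = G1 + G2. DC gain = G1(0) + G2(0) = 7/10 + 3/1 = 0.7 + 3 = 3.7.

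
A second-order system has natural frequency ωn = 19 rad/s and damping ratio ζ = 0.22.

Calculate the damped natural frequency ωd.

ωd = ωn√(1 - ζ²) = 19√(1 - 0.22²) = 18.53 rad/s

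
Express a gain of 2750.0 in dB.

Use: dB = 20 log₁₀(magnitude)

dB = 20 log₁₀(2750.0) = 68.8 dB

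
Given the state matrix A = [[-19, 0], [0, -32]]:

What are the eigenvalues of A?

For diagonal matrix, eigenvalues are diagonal entries: λ₁ = -19, λ₂ = -32.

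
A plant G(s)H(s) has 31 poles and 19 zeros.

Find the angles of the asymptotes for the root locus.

n - m = 31 - 19 = 12. Angles: θk = (2k + 1)·180°/12 = 15°, 45°, 75°, 105°, 135°, 165°, 195°, 225°, 255°, 285°, 315°, 345°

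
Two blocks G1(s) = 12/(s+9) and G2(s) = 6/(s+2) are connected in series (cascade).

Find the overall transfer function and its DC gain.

Series: multiply transfer functions. G_eq = 12/(s+9) × 6/(s+2) = 72/((s+9)(s+2)). DC gain = 72/(9×2) = 4.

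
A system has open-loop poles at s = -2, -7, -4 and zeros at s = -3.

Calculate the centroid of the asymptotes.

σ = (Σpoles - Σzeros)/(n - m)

σ = (Σpoles - Σzeros)/(n - m) = (-13 - (-3))/(3 - 1) = -10/2 = -5.0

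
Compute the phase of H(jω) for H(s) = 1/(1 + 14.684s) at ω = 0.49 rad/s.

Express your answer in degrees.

Phase = -arctan(ωτ) = -arctan(0.49 × 14.684) = -82.1°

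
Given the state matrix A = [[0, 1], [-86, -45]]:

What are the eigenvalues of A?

det(A - λI) = λ² - (-45)λ + 86 = (λ - (-43))(λ - (-2)). Eigenvalues: -43, -2.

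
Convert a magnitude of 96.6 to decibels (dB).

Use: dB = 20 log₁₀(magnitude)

dB = 20 log₁₀(96.6) = 39.7 dB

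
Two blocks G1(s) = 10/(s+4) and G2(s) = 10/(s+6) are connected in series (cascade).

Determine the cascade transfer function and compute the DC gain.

Series: multiply transfer functions. G_eq = 10/(s+4) × 10/(s+6) = 100/((s+4)(s+6)). DC gain = 100/(4×6) = 4.1667.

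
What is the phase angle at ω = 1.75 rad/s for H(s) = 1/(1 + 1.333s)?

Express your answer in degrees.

Phase = -arctan(ωτ) = -arctan(1.75 × 1.333) = -66.8°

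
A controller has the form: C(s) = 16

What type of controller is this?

This is a Proportional (P) controller.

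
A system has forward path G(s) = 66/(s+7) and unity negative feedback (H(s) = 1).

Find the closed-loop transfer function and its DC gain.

T(s) = G/(1+GH) = [66/(s+7)] / [1 + 66/(s+7)] = 66/(s+7+66) = 66/(s+73). DC gain = 66/73 = 0.9041.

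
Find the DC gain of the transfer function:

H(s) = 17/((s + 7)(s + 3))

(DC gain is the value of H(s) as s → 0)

DC gain = H(0) = 17/(7 × 3) = 17/21 = 0.8095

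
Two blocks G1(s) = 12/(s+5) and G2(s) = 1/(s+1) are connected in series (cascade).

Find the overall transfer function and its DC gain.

Series: multiply transfer functions. G_eq = 12/(s+5) × 1/(s+1) = 12/((s+5)(s+1)). DC gain = 12/(5×1) = 2.4.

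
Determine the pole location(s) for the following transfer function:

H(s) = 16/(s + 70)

Pole is where denominator = 0: s + 70 = 0, so s = -70.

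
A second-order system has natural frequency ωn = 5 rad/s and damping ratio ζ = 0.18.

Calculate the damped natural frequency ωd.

ωd = ωn√(1 - ζ²) = 5√(1 - 0.18²) = 4.92 rad/s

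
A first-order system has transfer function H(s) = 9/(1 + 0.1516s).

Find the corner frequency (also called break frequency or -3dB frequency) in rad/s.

Corner frequency = 1/τ = 1/0.1516 = 6.596 rad/s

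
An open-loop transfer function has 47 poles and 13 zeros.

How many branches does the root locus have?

Root locus has n branches where n = number of poles = 47.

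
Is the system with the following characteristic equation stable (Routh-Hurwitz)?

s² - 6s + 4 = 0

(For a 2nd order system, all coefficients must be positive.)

Coefficients: 1, -6, 4. b=-6 not positive, so system is unstable.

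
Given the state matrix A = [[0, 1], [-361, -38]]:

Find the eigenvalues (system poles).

det(A - λI) = λ² - (-38)λ + 361 = (λ - (-19))(λ - (-19)). Eigenvalues: -19, -19.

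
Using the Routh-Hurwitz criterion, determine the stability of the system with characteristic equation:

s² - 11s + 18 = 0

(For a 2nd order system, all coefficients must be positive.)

Coefficients: 1, -11, 18. b=-11 not positive, so system is unstable.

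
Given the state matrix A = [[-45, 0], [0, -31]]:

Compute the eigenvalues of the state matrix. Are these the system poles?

For diagonal matrix, eigenvalues are diagonal entries: λ₁ = -45, λ₂ = -31. Eigenvalues of A = system poles.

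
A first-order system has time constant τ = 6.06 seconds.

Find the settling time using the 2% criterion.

For first-order system, 2% settling time ≈ 4τ = 4 × 6.06 = 24.24 s.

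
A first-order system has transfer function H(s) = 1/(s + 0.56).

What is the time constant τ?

For H(s) = 1/(s + 1/τ), the pole is at -1/τ = -0.56, so τ = 1/0.56 = 1.7857 s.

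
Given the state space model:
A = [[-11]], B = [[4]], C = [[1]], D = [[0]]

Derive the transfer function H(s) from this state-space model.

(sI - A)⁻¹ = 1/(s + 11). H(s) = 1 × 4/(s + 11) + 0 = 4/(s + 11).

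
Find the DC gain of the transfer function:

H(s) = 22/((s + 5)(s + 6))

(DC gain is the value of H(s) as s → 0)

DC gain = H(0) = 22/(5 × 6) = 22/30 = 0.7333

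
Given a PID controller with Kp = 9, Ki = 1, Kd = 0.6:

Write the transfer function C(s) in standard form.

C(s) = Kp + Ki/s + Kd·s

Substituting values: C(s) = 9 + 1/s + 0.6s = (0.6s² + 9s + 1)/s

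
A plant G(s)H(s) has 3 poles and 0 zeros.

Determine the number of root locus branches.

Root locus has n branches where n = number of poles = 3.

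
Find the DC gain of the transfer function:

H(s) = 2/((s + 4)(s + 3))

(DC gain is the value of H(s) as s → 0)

DC gain = H(0) = 2/(4 × 3) = 2/12 = 0.1667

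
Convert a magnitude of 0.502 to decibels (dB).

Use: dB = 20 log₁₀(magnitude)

dB = 20 log₁₀(0.502) = -6.0 dB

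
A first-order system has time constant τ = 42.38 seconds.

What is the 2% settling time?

For first-order system, 2% settling time ≈ 4τ = 4 × 42.38 = 169.52 s.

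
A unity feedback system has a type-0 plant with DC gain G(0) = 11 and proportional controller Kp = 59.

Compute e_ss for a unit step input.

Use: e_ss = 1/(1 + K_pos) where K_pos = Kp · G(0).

K_pos = Kp · G(0) = 59 × 11 = 649. e_ss = 1/(1 + 649) = 0.0015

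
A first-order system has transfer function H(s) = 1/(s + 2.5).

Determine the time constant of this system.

For H(s) = 1/(s + 1/τ), the pole is at -1/τ = -2.5, so τ = 1/2.5 = 0.4 s.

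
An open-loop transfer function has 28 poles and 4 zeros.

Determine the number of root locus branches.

Root locus has n branches where n = number of poles = 28.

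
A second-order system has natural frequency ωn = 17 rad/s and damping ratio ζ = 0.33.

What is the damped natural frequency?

ωd = ωn√(1 - ζ²) = 17√(1 - 0.33²) = 16.05 rad/s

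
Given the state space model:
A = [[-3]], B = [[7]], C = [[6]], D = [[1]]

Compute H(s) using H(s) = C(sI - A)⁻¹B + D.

(sI - A)⁻¹ = 1/(s + 3). H(s) = 6×7/(s + 3) + 1 = (s + 45)/(s + 3).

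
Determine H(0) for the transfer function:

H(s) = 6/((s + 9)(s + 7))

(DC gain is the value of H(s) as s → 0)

DC gain = H(0) = 6/(9 × 7) = 6/63 = 0.0952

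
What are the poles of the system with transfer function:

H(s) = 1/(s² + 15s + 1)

Discriminant = 15² - 4×1×1 = 225 - 4 = 221 > 0, so two distinct real poles. Using quadratic formula: s = (-15 ± √221)/(2×1) = (-15 ± √221)/2, with √221 ≈ 14.8661. s₁ ≈ -0.0670, s₂ ≈ -14.9330. Poles: s₁ = -0.0670, s₂ = -14.9330.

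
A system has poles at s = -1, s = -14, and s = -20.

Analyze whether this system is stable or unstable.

All poles are in the left half-plane. System is stable.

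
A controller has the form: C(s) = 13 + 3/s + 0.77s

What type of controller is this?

This is a Proportional-Integral-Derivative (PID) controller.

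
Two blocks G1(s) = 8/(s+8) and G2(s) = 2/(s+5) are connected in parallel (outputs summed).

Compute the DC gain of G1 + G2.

Parallel: G_eq = G1 + G2. DC gain = G1(0) + G2(0) = 8/8 + 2/5 = 1 + 0.4 = 1.4.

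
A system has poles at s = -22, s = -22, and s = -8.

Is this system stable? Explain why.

All poles are in the left half-plane. System is stable.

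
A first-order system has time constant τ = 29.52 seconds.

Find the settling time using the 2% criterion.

For first-order system, 2% settling time ≈ 4τ = 4 × 29.52 = 118.08 s.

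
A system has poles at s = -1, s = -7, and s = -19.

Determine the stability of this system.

All poles are in the left half-plane. System is stable.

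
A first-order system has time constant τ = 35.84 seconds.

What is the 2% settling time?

For first-order system, 2% settling time ≈ 4τ = 4 × 35.84 = 143.36 s.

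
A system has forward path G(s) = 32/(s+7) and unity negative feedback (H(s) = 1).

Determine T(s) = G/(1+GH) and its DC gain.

T(s) = G/(1+GH) = [32/(s+7)] / [1 + 32/(s+7)] = 32/(s+7+32) = 32/(s+39). DC gain = 32/39 = 0.8205.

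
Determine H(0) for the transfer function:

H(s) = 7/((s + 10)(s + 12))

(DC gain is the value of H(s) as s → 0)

DC gain = H(0) = 7/(10 × 12) = 7/120 = 0.0583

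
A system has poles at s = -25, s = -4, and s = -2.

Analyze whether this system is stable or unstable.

All poles are in the left half-plane. System is stable.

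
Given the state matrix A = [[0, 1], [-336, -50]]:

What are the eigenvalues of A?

det(A - λI) = λ² - (-50)λ + 336 = (λ - (-42))(λ - (-8)). Eigenvalues: -42, -8.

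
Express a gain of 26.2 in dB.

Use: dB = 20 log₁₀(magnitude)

dB = 20 log₁₀(26.2) = 28.4 dB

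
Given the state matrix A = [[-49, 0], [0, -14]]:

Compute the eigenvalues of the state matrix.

For diagonal matrix, eigenvalues are diagonal entries: λ₁ = -49, λ₂ = -14.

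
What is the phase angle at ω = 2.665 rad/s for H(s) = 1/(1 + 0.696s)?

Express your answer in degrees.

Phase = -arctan(ωτ) = -arctan(2.665 × 0.696) = -61.7°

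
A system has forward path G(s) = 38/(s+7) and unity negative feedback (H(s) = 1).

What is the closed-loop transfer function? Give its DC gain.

T(s) = G/(1+GH) = [38/(s+7)] / [1 + 38/(s+7)] = 38/(s+7+38) = 38/(s+45). DC gain = 38/45 = 0.8444.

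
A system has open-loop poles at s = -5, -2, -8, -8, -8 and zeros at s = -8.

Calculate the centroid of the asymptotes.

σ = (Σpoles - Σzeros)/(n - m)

σ = (Σpoles - Σzeros)/(n - m) = (-31 - (-8))/(5 - 1) = -23/4 = -5.75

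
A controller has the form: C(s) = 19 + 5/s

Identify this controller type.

This is a Proportional-Integral (PI) controller.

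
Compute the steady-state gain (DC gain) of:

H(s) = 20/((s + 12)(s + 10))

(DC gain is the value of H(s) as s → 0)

DC gain = H(0) = 20/(12 × 10) = 20/120 = 0.1667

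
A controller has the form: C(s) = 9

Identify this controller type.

This is a Proportional (P) controller.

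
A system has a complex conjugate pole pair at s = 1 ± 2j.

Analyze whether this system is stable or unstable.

Real part of poles is 1 (> 0, right half-plane). Unstable.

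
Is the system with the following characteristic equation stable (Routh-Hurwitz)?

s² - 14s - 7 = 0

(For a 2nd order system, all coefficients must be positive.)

Coefficients: 1, -14, -7. b=-14, c=-7 not positive, so system is unstable.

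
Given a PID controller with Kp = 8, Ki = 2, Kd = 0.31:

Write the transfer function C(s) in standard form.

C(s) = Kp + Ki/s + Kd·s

Substituting values: C(s) = 8 + 2/s + 0.31s = (0.31s² + 8s + 2)/s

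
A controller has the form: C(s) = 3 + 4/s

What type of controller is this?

This is a Proportional-Integral (PI) controller.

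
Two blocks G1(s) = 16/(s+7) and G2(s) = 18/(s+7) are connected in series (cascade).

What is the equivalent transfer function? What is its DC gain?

Series: multiply transfer functions. G_eq = 16/(s+7) × 18/(s+7) = 288/((s+7)(s+7)). DC gain = 288/(7×7) = 5.8776.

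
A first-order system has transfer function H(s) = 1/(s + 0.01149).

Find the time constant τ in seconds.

For H(s) = 1/(s + 1/τ), the pole is at -1/τ = -0.01149, so τ = 1/0.01149 = 87.03 s.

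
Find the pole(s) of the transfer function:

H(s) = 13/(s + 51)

Pole is where denominator = 0: s + 51 = 0, so s = -51.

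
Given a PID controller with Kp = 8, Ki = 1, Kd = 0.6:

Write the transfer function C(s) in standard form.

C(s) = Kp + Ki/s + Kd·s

Substituting values: C(s) = 8 + 1/s + 0.6s = (0.6s² + 8s + 1)/s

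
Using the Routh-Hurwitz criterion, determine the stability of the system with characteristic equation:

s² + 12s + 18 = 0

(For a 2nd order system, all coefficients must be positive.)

Coefficients: 1, 12, 18. All positive, so system is stable.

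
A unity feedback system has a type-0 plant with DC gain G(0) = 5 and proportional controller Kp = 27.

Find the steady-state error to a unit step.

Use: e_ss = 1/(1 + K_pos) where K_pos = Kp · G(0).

K_pos = Kp · G(0) = 27 × 5 = 135. e_ss = 1/(1 + 135) = 0.0074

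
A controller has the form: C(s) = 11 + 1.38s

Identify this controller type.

This is a Proportional-Derivative (PD) controller.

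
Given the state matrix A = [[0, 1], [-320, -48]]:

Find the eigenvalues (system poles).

det(A - λI) = λ² - (-48)λ + 320 = (λ - (-40))(λ - (-8)). Eigenvalues: -40, -8.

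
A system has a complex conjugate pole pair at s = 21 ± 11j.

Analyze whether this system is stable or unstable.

Real part of poles is 21 (> 0, right half-plane). Unstable.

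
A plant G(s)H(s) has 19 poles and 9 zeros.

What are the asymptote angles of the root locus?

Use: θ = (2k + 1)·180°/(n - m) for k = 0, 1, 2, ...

n - m = 19 - 9 = 10. Angles: θk = (2k + 1)·180°/10 = 18°, 54°, 90°, 126°, 162°, 198°, 234°, 270°, 306°, 342°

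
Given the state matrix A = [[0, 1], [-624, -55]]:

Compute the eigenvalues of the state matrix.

det(A - λI) = λ² - (-55)λ + 624 = (λ - (-39))(λ - (-16)). Eigenvalues: -39, -16.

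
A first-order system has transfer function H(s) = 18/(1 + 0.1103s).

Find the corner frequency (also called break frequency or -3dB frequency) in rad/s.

Corner frequency = 1/τ = 1/0.1103 = 9.066 rad/s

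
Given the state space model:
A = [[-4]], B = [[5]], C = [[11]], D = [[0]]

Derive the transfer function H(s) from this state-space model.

(sI - A)⁻¹ = 1/(s + 4). H(s) = 11 × 5/(s + 4) + 0 = 55/(s + 4).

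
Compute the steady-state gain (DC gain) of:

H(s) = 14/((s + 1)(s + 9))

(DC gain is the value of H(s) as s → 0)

DC gain = H(0) = 14/(1 × 9) = 14/9 = 1.5556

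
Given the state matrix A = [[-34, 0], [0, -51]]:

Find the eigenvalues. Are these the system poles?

For diagonal matrix, eigenvalues are diagonal entries: λ₁ = -34, λ₂ = -51. Eigenvalues of A = system poles.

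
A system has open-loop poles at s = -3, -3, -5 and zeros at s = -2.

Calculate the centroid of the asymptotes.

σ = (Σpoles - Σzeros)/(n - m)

σ = (Σpoles - Σzeros)/(n - m) = (-11 - (-2))/(3 - 1) = -9/2 = -4.5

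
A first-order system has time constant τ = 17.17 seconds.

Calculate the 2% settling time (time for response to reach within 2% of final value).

For first-order system, 2% settling time ≈ 4τ = 4 × 17.17 = 68.68 s.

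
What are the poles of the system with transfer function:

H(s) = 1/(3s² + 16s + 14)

Discriminant = 16² - 4×3×14 = 256 - 168 = 88 > 0, so two distinct real poles. Using quadratic formula: s = (-16 ± √88)/(2×3) = (-16 ± √88)/6, with √88 ≈ 9.3808. s₁ ≈ -1.1032, s₂ ≈ -4.2301. Poles: s₁ = -1.1032, s₂ = -4.2301.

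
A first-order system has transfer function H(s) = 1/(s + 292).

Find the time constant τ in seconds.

For H(s) = 1/(s + 1/τ), the pole is at -1/τ = -292, so τ = 1/292 = 0.0034 s.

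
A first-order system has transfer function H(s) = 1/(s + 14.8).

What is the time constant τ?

For H(s) = 1/(s + 1/τ), the pole is at -1/τ = -14.8, so τ = 1/14.8 = 0.0676 s.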